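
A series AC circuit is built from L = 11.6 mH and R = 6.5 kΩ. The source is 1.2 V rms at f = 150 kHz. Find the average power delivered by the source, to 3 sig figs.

ω = 2πf = 942500 rad/s
X_L = ωL = 10900 Ω
Z = 6500 + j10900 Ω
|Z| = √(6500² + 10900²) = 12700 Ω
∠Z = arctan(10900/6500) = 59.3°
I = V/|Z| = 94.3 μA
P = VI cos φ = 1.2 × 9.43e-05 × cos(59.3°) = 57.9 μW

57.9 μW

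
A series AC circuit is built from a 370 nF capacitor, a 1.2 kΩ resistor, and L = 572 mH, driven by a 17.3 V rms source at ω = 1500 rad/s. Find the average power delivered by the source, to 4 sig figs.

154.1 mW

X_L = ωL = 858.0 Ω
X_C = 1/(ωC) = 1802 Ω
Net reactance X = X_L − X_C = -943.8 Ω
Z = 1200 − j943.8 Ω
|Z| = √(1200² + 943.8²) = 1527 Ω
∠Z = arctan(-943.8/1200) = -38.19°
I = V/|Z| = 11.33 mA
P = VI cos φ = 17.3 × 0.01133 × cos(-38.19°) = 154.1 mW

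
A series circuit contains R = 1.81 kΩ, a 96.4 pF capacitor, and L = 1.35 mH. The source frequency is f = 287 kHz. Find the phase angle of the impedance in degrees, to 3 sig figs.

ω = 2πf = 1.803e+06 rad/s
X_L = ωL = 2430 Ω
X_C = 1/(ωC) = 5750 Ω
Net reactance X = X_L − X_C = -3320 Ω
Z = 1810 − j3320 Ω
|Z| = √(1810² + 3320²) = 3780 Ω
∠Z = arctan(-3320/1810) = -61.4°

-61.4°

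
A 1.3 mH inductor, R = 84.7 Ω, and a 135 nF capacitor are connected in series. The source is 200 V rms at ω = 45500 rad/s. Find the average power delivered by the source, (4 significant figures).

189.1 W

X_L = ωL = 59.15 Ω
X_C = 1/(ωC) = 162.8 Ω
Net reactance X = X_L − X_C = -103.7 Ω
Z = 84.70 − j103.7 Ω
|Z| = √(84.70² + 103.7²) = 133.9 Ω
∠Z = arctan(-103.7/84.70) = -50.75°
I = V/|Z| = 1.494 A
P = VI cos φ = 200 × 1.494 × cos(-50.75°) = 189.1 W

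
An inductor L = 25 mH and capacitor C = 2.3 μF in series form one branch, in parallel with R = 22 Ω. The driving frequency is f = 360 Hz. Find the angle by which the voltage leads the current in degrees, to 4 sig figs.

ω = 2πf = 2262 rad/s
X_L = ωL = 56.55 Ω
X_C = 1/(ωC) = 192.2 Ω
Branch 1: Z₁ = R = 22.00 Ω
Branch 2 (series LC): Z₂ = j(X_L − X_C) = −j135.7 Ω
Parallel: Z = Z₁Z₂/(Z₁+Z₂), |Z| = 21.72 Ω, ∠Z = -9.211°

-9.211°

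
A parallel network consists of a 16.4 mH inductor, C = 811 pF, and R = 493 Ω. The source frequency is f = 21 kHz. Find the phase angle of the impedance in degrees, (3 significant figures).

ω = 2πf = 131900 rad/s
X_L = ωL = 2160 Ω
X_C = 1/(ωC) = 9350 Ω
Parallel: admittances add. Y = 1/R + 1/(jωL) + jωC
Y = (0.00203 − j0.000355) S
|Y| = 0.00206 S → |Z| = 1/|Y| = 486 Ω, ∠Z = −∠Y = 9.93°

9.93°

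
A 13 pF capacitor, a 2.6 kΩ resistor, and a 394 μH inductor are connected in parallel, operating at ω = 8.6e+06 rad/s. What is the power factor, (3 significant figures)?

X_L = ωL = 3390 Ω
X_C = 1/(ωC) = 8940 Ω
Parallel: admittances add. Y = 1/R + 1/(jωL) + jωC
Y = (0.000385 − j0.000183) S
|Y| = 0.000426 S → |Z| = 1/|Y| = 2350 Ω, ∠Z = −∠Y = 25.5°
cos φ = cos(25.5°) = 0.903

0.903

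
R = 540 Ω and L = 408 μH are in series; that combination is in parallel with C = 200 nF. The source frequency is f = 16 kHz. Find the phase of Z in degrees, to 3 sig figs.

ω = 2πf = 100500 rad/s
X_L = ωL = 41.0 Ω
X_C = 1/(ωC) = 49.7 Ω
Branch 1 (R+jX_L): Z₁ = 540 + j41.0 Ω, |Z₁| = 542 Ω
Branch 2 (−jX_C): Z₂ = −j49.7 Ω
Parallel: Z = Z₁Z₂/(Z₁+Z₂), |Z| = 49.9 Ω, ∠Z = -84.7°

-84.7°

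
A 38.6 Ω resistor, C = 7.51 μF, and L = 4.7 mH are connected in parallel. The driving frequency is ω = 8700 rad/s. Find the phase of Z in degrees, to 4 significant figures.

X_L = ωL = 40.89 Ω
X_C = 1/(ωC) = 15.31 Ω
Parallel: admittances add. Y = 1/R + 1/(jωL) + jωC
Y = (0.02591 + j0.04088) S
|Y| = 0.04840 S → |Z| = 1/|Y| = 20.66 Ω, ∠Z = −∠Y = -57.64°

-57.64°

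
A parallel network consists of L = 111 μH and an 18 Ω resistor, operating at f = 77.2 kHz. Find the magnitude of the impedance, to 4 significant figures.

17.07 Ω

ω = 2πf = 485100 rad/s
X_L = ωL = 53.84 Ω
Parallel: admittances add. Y = 1/R + 1/(jωL)
Y = (0.05556 − j0.01857) S
|Y| = 0.05858 S → |Z| = 1/|Y| = 17.07 Ω, ∠Z = −∠Y = 18.49°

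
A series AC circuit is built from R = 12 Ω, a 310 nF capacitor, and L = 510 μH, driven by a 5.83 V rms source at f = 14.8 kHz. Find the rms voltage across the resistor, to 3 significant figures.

ω = 2πf = 92990 rad/s
X_L = ωL = 47.4 Ω
X_C = 1/(ωC) = 34.7 Ω
Net reactance X = X_L − X_C = 12.7 Ω
Z = 12.0 + j12.7 Ω
|Z| = √(12.0² + 12.7²) = 17.5 Ω
I = V/|Z| = 333 mA
V_R = I·|Z_R| = 0.333 × 12.0 = 4.00 V

4.00 V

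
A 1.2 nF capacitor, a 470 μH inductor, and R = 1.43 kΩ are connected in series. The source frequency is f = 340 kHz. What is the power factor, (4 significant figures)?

0.9189

ω = 2πf = 2.136e+06 rad/s
X_L = ωL = 1004 Ω
X_C = 1/(ωC) = 390.1 Ω
Net reactance X = X_L − X_C = 614.0 Ω
Z = 1430 + j614.0 Ω
|Z| = √(1430² + 614.0²) = 1556 Ω
∠Z = arctan(614.0/1430) = 23.24°
cos φ = cos(23.24°) = 0.9189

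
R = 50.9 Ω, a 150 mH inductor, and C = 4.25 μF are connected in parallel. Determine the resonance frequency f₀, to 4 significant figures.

199.3 Hz

ω₀ = 1/√(LC) = 1/√(0.15 × 4.25e-06) = 1252 rad/s
f₀ = ω₀/(2π) = 199.3 Hz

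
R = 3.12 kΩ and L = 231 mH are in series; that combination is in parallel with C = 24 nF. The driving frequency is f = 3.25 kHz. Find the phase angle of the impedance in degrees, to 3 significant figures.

-74.1°

ω = 2πf = 20420 rad/s
X_L = ωL = 4720 Ω
X_C = 1/(ωC) = 2040 Ω
Branch 1 (R+jX_L): Z₁ = 3120 + j4720 Ω, |Z₁| = 5660 Ω
Branch 2 (−jX_C): Z₂ = −j2040 Ω
Parallel: Z = Z₁Z₂/(Z₁+Z₂), |Z| = 2810 Ω, ∠Z = -74.1°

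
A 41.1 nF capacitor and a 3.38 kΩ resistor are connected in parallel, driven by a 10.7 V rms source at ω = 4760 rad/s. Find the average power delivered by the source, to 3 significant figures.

X_C = 1/(ωC) = 5110 Ω
Parallel: admittances add. Y = 1/R + jωC
Y = (0.000296 + j0.000196) S
|Y| = 0.000355 S → |Z| = 1/|Y| = 2820 Ω, ∠Z = −∠Y = -33.5°
I = V/|Z| = 3.80 mA
P = VI cos φ = 10.7 × 0.00380 × cos(-33.5°) = 33.9 mW

33.9 mW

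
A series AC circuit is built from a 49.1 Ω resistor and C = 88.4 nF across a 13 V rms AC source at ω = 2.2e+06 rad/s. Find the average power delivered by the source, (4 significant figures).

X_C = 1/(ωC) = 5.142 Ω
Z = 49.10 − j5.142 Ω
|Z| = √(49.10² + 5.142²) = 49.37 Ω
∠Z = arctan(-5.142/49.10) = -5.978°
I = V/|Z| = 263.3 mA
P = VI cos φ = 13 × 0.2633 × cos(-5.978°) = 3.405 W

3.405 W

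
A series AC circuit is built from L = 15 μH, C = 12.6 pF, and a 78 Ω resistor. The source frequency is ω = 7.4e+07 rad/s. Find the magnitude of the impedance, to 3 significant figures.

86.5 Ω

X_L = ωL = 1110 Ω
X_C = 1/(ωC) = 1070 Ω
Net reactance X = X_L − X_C = 37.5 Ω
Z = 78.0 + j37.5 Ω
|Z| = √(78.0² + 37.5²) = 86.5 Ω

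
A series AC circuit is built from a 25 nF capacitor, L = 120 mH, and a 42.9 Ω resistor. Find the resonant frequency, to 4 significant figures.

2.906 kHz

ω₀ = 1/√(LC) = 1/√(0.12 × 2.5e-08) = 18260 rad/s
f₀ = ω₀/(2π) = 2.906 kHz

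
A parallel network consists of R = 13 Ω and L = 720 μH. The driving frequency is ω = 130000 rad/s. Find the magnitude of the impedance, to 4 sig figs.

12.88 Ω

X_L = ωL = 93.60 Ω
Parallel: admittances add. Y = 1/R + 1/(jωL)
Y = (0.07692 − j0.01068) S
|Y| = 0.07766 S → |Z| = 1/|Y| = 12.88 Ω, ∠Z = −∠Y = 7.907°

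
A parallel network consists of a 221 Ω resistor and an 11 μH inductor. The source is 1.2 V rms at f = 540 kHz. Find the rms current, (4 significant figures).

32.61 mA

ω = 2πf = 3.393e+06 rad/s
X_L = ωL = 37.32 Ω
Parallel: admittances add. Y = 1/R + 1/(jωL)
Y = (0.004525 − j0.02679) S
|Y| = 0.02717 S → |Z| = 1/|Y| = 36.80 Ω, ∠Z = −∠Y = 80.41°
I = V/|Z| = 1.2/36.80 = 32.61 mA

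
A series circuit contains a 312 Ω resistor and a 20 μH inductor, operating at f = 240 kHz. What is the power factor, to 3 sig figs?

0.995

ω = 2πf = 1.508e+06 rad/s
X_L = ωL = 30.2 Ω
Z = 312 + j30.2 Ω
|Z| = √(312² + 30.2²) = 313 Ω
∠Z = arctan(30.2/312) = 5.52°
cos φ = cos(5.52°) = 0.995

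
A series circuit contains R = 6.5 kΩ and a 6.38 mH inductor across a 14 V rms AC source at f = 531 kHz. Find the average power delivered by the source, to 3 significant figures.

ω = 2πf = 3.336e+06 rad/s
X_L = ωL = 21300 Ω
Z = 6500 + j21300 Ω
|Z| = √(6500² + 21300²) = 22300 Ω
∠Z = arctan(21300/6500) = 73.0°
I = V/|Z| = 629 μA
P = VI cos φ = 14 × 0.000629 × cos(73.0°) = 2.57 mW

2.57 mW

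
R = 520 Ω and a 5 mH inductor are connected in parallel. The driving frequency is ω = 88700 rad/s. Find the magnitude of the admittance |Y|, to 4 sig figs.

X_L = ωL = 443.5 Ω
Parallel: admittances add. Y = 1/R + 1/(jωL)
Y = (0.001923 − j0.002255) S
|Y| = 0.002963 S → |Z| = 1/|Y| = 337.4 Ω, ∠Z = −∠Y = 49.54°

2.963 mS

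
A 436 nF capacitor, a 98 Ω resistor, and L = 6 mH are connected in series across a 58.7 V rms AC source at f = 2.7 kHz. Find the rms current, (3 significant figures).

567 mA

ω = 2πf = 16960 rad/s
X_L = ωL = 102 Ω
X_C = 1/(ωC) = 135 Ω
Net reactance X = X_L − X_C = -33.4 Ω
Z = 98.0 − j33.4 Ω
|Z| = √(98.0² + 33.4²) = 104 Ω
I = V/|Z| = 58.7/104 = 567 mA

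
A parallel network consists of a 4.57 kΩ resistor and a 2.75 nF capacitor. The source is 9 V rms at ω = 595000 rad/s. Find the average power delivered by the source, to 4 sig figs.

17.72 mW

X_C = 1/(ωC) = 611.2 Ω
Parallel: admittances add. Y = 1/R + jωC
Y = (0.0002188 + j0.001636) S
|Y| = 0.001651 S → |Z| = 1/|Y| = 605.8 Ω, ∠Z = −∠Y = -82.38°
I = V/|Z| = 14.86 mA
P = VI cos φ = 9 × 0.01486 × cos(-82.38°) = 17.72 mW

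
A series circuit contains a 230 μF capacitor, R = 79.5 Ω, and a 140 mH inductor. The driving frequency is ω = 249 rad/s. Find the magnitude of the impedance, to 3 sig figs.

X_L = ωL = 34.9 Ω
X_C = 1/(ωC) = 17.5 Ω
Net reactance X = X_L − X_C = 17.4 Ω
Z = 79.5 + j17.4 Ω
|Z| = √(79.5² + 17.4²) = 81.4 Ω

81.4 Ω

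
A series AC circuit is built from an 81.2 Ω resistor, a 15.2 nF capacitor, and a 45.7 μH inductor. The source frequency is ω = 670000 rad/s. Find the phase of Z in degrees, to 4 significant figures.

X_L = ωL = 30.62 Ω
X_C = 1/(ωC) = 98.19 Ω
Net reactance X = X_L − X_C = -67.57 Ω
Z = 81.20 − j67.57 Ω
|Z| = √(81.20² + 67.57²) = 105.6 Ω
∠Z = arctan(-67.57/81.20) = -39.77°

-39.77°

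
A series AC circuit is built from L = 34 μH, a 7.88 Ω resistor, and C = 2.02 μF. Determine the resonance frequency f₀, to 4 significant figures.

19.20 kHz

ω₀ = 1/√(LC) = 1/√(3.4e-05 × 2.02e-06) = 120700 rad/s
f₀ = ω₀/(2π) = 19.20 kHz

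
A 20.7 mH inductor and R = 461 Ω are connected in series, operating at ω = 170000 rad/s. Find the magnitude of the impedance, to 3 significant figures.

3550 Ω

X_L = ωL = 3520 Ω
Z = 461 + j3520 Ω
|Z| = √(461² + 3520²) = 3550 Ω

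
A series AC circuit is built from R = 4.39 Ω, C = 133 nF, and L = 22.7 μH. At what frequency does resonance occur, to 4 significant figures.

ω₀ = 1/√(LC) = 1/√(2.27e-05 × 1.33e-07) = 575500 rad/s
f₀ = ω₀/(2π) = 91.60 kHz

91.60 kHz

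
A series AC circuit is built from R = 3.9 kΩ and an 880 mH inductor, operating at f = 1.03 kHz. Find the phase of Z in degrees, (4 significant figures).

ω = 2πf = 6472 rad/s
X_L = ωL = 5695 Ω
Z = 3900 + j5695 Ω
|Z| = √(3900² + 5695²) = 6902 Ω
∠Z = arctan(5695/3900) = 55.60°

55.60°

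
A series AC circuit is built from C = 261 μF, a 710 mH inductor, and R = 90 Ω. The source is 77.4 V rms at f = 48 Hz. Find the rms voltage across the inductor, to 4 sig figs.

75.12 V

ω = 2πf = 301.6 rad/s
X_L = ωL = 214.1 Ω
X_C = 1/(ωC) = 12.70 Ω
Net reactance X = X_L − X_C = 201.4 Ω
Z = 90.00 + j201.4 Ω
|Z| = √(90.00² + 201.4²) = 220.6 Ω
I = V/|Z| = 350.8 mA
V_L = I·|Z_L| = 0.3508 × 214.1 = 75.12 V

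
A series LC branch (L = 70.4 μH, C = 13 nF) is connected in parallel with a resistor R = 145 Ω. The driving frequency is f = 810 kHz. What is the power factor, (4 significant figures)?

ω = 2πf = 5.089e+06 rad/s
X_L = ωL = 358.3 Ω
X_C = 1/(ωC) = 15.11 Ω
Branch 1: Z₁ = R = 145.0 Ω
Branch 2 (series LC): Z₂ = j(X_L − X_C) = j343.2 Ω
Parallel: Z = Z₁Z₂/(Z₁+Z₂), |Z| = 133.6 Ω, ∠Z = 22.91°
cos φ = cos(22.91°) = 0.9212

0.9212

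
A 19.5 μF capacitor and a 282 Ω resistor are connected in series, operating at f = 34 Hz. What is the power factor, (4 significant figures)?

0.7615

ω = 2πf = 213.6 rad/s
X_C = 1/(ωC) = 240.1 Ω
Z = 282.0 − j240.1 Ω
|Z| = √(282.0² + 240.1²) = 370.3 Ω
∠Z = arctan(-240.1/282.0) = -40.41°
cos φ = cos(-40.41°) = 0.7615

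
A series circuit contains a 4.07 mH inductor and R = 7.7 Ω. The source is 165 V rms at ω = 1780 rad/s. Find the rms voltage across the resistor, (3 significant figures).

X_L = ωL = 7.24 Ω
Z = 7.70 + j7.24 Ω
|Z| = √(7.70² + 7.24²) = 10.6 Ω
I = V/|Z| = 15.6 A
V_R = I·|Z_R| = 15.6 × 7.70 = 120 V

120 V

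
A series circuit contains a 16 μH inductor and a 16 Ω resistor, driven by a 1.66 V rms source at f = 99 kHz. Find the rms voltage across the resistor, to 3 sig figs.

ω = 2πf = 622000 rad/s
X_L = ωL = 9.95 Ω
Z = 16.0 + j9.95 Ω
|Z| = √(16.0² + 9.95²) = 18.8 Ω
I = V/|Z| = 88.1 mA
V_R = I·|Z_R| = 0.0881 × 16.0 = 1.41 V

1.41 V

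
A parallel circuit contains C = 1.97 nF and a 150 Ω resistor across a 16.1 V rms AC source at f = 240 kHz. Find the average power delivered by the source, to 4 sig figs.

1.728 W

ω = 2πf = 1.508e+06 rad/s
X_C = 1/(ωC) = 336.6 Ω
Parallel: admittances add. Y = 1/R + jωC
Y = (0.006667 + j0.002971) S
|Y| = 0.007299 S → |Z| = 1/|Y| = 137.0 Ω, ∠Z = −∠Y = -24.02°
I = V/|Z| = 117.5 mA
P = VI cos φ = 16.1 × 0.1175 × cos(-24.02°) = 1.728 W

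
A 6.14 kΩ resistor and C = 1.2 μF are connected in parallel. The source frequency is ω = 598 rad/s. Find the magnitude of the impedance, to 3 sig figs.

X_C = 1/(ωC) = 1390 Ω
Parallel: admittances add. Y = 1/R + jωC
Y = (0.000163 + j0.000718) S
|Y| = 0.000736 S → |Z| = 1/|Y| = 1360 Ω, ∠Z = −∠Y = -77.2°

1360 Ω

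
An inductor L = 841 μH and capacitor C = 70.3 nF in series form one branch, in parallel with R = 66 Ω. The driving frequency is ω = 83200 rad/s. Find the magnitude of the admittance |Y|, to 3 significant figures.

18.1 mS

X_L = ωL = 70.0 Ω
X_C = 1/(ωC) = 171 Ω
Branch 1: Z₁ = R = 66.0 Ω
Branch 2 (series LC): Z₂ = j(X_L − X_C) = −j101 Ω
Parallel: Z = Z₁Z₂/(Z₁+Z₂), |Z| = 55.2 Ω, ∠Z = -33.2°
|Y| = 1/|Z| = 18.1 mS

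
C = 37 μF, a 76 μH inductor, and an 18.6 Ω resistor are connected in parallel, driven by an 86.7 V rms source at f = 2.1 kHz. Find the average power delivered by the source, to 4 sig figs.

404.1 W

ω = 2πf = 13190 rad/s
X_L = ωL = 1.003 Ω
X_C = 1/(ωC) = 2.048 Ω
Parallel: admittances add. Y = 1/R + 1/(jωL) + jωC
Y = (0.05376 − j0.5090) S
|Y| = 0.5118 S → |Z| = 1/|Y| = 1.954 Ω, ∠Z = −∠Y = 83.97°
I = V/|Z| = 44.38 A
P = VI cos φ = 86.7 × 44.38 × cos(83.97°) = 404.1 W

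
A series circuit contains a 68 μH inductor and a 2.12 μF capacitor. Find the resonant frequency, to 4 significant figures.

ω₀ = 1/√(LC) = 1/√(6.8e-05 × 2.12e-06) = 83290 rad/s
f₀ = ω₀/(2π) = 13.26 kHz

13.26 kHz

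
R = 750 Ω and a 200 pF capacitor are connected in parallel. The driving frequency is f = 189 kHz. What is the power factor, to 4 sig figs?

ω = 2πf = 1.188e+06 rad/s
X_C = 1/(ωC) = 4210 Ω
Parallel: admittances add. Y = 1/R + jωC
Y = (0.001333 + j0.0002375) S
|Y| = 0.001354 S → |Z| = 1/|Y| = 738.4 Ω, ∠Z = −∠Y = -10.10°
cos φ = cos(-10.10°) = 0.9845

0.9845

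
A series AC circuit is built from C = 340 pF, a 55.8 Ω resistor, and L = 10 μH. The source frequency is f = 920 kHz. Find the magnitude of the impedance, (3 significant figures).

454 Ω

ω = 2πf = 5.781e+06 rad/s
X_L = ωL = 57.8 Ω
X_C = 1/(ωC) = 509 Ω
Net reactance X = X_L − X_C = -451 Ω
Z = 55.8 − j451 Ω
|Z| = √(55.8² + 451²) = 454 Ω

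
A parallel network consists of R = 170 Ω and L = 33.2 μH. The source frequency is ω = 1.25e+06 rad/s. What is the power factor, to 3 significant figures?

0.237

X_L = ωL = 41.5 Ω
Parallel: admittances add. Y = 1/R + 1/(jωL)
Y = (0.00588 − j0.0241) S
|Y| = 0.0248 S → |Z| = 1/|Y| = 40.3 Ω, ∠Z = −∠Y = 76.3°
cos φ = cos(76.3°) = 0.237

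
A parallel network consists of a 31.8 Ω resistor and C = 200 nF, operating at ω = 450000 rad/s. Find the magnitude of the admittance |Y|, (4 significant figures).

X_C = 1/(ωC) = 11.11 Ω
Parallel: admittances add. Y = 1/R + jωC
Y = (0.03145 + j0.09000) S
|Y| = 0.09534 S → |Z| = 1/|Y| = 10.49 Ω, ∠Z = −∠Y = -70.74°

95.34 mS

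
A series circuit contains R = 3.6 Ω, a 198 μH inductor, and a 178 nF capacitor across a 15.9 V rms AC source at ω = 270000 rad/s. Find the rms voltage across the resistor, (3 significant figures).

1.74 V

X_L = ωL = 53.5 Ω
X_C = 1/(ωC) = 20.8 Ω
Net reactance X = X_L − X_C = 32.7 Ω
Z = 3.60 + j32.7 Ω
|Z| = √(3.60² + 32.7²) = 32.9 Ω
I = V/|Z| = 484 mA
V_R = I·|Z_R| = 0.484 × 3.60 = 1.74 V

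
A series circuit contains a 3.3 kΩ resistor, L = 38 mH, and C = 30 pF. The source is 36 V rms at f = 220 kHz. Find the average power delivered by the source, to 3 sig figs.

ω = 2πf = 1.382e+06 rad/s
X_L = ωL = 52500 Ω
X_C = 1/(ωC) = 24100 Ω
Net reactance X = X_L − X_C = 28400 Ω
Z = 3300 + j28400 Ω
|Z| = √(3300² + 28400²) = 28600 Ω
∠Z = arctan(28400/3300) = 83.4°
I = V/|Z| = 1.26 mA
P = VI cos φ = 36 × 0.00126 × cos(83.4°) = 5.23 mW

5.23 mW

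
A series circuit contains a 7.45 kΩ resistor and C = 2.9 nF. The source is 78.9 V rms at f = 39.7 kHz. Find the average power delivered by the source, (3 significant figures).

808 mW

ω = 2πf = 249400 rad/s
X_C = 1/(ωC) = 1380 Ω
Z = 7450 − j1380 Ω
|Z| = √(7450² + 1380²) = 7580 Ω
∠Z = arctan(-1380/7450) = -10.5°
I = V/|Z| = 10.4 mA
P = VI cos φ = 78.9 × 0.0104 × cos(-10.5°) = 808 mW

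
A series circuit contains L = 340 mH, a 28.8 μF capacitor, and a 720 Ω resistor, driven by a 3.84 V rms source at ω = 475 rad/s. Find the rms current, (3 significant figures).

5.29 mA

X_L = ωL = 162 Ω
X_C = 1/(ωC) = 73.1 Ω
Net reactance X = X_L − X_C = 88.4 Ω
Z = 720 + j88.4 Ω
|Z| = √(720² + 88.4²) = 725 Ω
I = V/|Z| = 3.84/725 = 5.29 mA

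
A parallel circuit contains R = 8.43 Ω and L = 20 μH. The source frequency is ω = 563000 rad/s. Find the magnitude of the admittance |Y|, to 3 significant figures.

148 mS

X_L = ωL = 11.3 Ω
Parallel: admittances add. Y = 1/R + 1/(jωL)
Y = (0.119 − j0.0888) S
|Y| = 0.148 S → |Z| = 1/|Y| = 6.75 Ω, ∠Z = −∠Y = 36.8°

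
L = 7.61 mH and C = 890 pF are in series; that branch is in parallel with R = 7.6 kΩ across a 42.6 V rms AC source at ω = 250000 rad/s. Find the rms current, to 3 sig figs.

X_L = ωL = 1900 Ω
X_C = 1/(ωC) = 4490 Ω
Branch 1: Z₁ = R = 7600 Ω
Branch 2 (series LC): Z₂ = j(X_L − X_C) = −j2590 Ω
Parallel: Z = Z₁Z₂/(Z₁+Z₂), |Z| = 2450 Ω, ∠Z = -71.2°
I = V/|Z| = 42.6/2450 = 17.4 mA

17.4 mA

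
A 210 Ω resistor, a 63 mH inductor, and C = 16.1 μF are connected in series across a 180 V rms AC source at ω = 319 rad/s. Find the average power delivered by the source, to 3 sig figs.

91.2 W

X_L = ωL = 20.1 Ω
X_C = 1/(ωC) = 195 Ω
Net reactance X = X_L − X_C = -175 Ω
Z = 210 − j175 Ω
|Z| = √(210² + 175²) = 273 Ω
∠Z = arctan(-175/210) = -39.7°
I = V/|Z| = 659 mA
P = VI cos φ = 180 × 0.659 × cos(-39.7°) = 91.2 W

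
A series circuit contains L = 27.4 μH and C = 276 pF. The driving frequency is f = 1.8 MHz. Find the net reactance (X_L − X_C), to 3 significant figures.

-10.5 Ω

ω = 2πf = 1.131e+07 rad/s
X_L = ωL = 310 Ω
X_C = 1/(ωC) = 320 Ω
X = 310 − 320 = -10.5 Ω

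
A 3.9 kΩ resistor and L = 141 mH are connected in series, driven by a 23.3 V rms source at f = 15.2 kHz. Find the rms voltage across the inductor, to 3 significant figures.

ω = 2πf = 95500 rad/s
X_L = ωL = 13500 Ω
Z = 3900 + j13500 Ω
|Z| = √(3900² + 13500²) = 14000 Ω
I = V/|Z| = 1.66 mA
V_L = I·|Z_L| = 0.00166 × 13500 = 22.4 V

22.4 V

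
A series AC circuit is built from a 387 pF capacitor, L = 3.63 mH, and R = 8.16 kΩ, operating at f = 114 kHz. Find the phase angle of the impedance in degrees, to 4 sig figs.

-7.038°

ω = 2πf = 716300 rad/s
X_L = ωL = 2600 Ω
X_C = 1/(ωC) = 3607 Ω
Net reactance X = X_L − X_C = -1007 Ω
Z = 8160 − j1007 Ω
|Z| = √(8160² + 1007²) = 8222 Ω
∠Z = arctan(-1007/8160) = -7.038°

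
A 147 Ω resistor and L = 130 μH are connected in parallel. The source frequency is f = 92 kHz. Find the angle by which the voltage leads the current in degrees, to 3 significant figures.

ω = 2πf = 578100 rad/s
X_L = ωL = 75.1 Ω
Parallel: admittances add. Y = 1/R + 1/(jωL)
Y = (0.00680 − j0.0133) S
|Y| = 0.0149 S → |Z| = 1/|Y| = 66.9 Ω, ∠Z = −∠Y = 62.9°

62.9°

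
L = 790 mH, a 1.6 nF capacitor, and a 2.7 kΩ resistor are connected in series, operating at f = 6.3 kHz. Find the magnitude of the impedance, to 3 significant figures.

ω = 2πf = 39580 rad/s
X_L = ωL = 31300 Ω
X_C = 1/(ωC) = 15800 Ω
Net reactance X = X_L − X_C = 15500 Ω
Z = 2700 + j15500 Ω
|Z| = √(2700² + 15500²) = 15700 Ω

15700 Ω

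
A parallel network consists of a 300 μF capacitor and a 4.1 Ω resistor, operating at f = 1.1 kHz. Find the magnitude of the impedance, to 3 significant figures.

0.479 Ω

ω = 2πf = 6912 rad/s
X_C = 1/(ωC) = 0.482 Ω
Parallel: admittances add. Y = 1/R + jωC
Y = (0.244 + j2.07) S
|Y| = 2.09 S → |Z| = 1/|Y| = 0.479 Ω, ∠Z = −∠Y = -83.3°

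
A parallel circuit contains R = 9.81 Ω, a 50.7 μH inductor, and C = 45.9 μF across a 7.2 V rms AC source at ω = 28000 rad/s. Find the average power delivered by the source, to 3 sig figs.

5.28 W

X_L = ωL = 1.42 Ω
X_C = 1/(ωC) = 0.778 Ω
Parallel: admittances add. Y = 1/R + 1/(jωL) + jωC
Y = (0.102 + j0.581) S
|Y| = 0.590 S → |Z| = 1/|Y| = 1.70 Ω, ∠Z = −∠Y = -80.0°
I = V/|Z| = 4.25 A
P = VI cos φ = 7.2 × 4.25 × cos(-80.0°) = 5.28 W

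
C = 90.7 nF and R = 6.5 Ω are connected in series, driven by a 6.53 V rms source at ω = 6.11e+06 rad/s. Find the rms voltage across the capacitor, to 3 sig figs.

1.75 V

X_C = 1/(ωC) = 1.80 Ω
Z = 6.50 − j1.80 Ω
|Z| = √(6.50² + 1.80²) = 6.75 Ω
I = V/|Z| = 968 mA
V_C = I·|Z_C| = 0.968 × 1.80 = 1.75 V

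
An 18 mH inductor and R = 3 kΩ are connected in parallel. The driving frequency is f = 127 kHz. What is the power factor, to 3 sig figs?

ω = 2πf = 798000 rad/s
X_L = ωL = 14400 Ω
Parallel: admittances add. Y = 1/R + 1/(jωL)
Y = (0.000333 − j6.96e-05) S
|Y| = 0.000341 S → |Z| = 1/|Y| = 2940 Ω, ∠Z = −∠Y = 11.8°
cos φ = cos(11.8°) = 0.979

0.979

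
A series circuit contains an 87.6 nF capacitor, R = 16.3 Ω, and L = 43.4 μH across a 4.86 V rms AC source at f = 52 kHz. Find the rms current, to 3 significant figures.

184 mA

ω = 2πf = 326700 rad/s
X_L = ωL = 14.2 Ω
X_C = 1/(ωC) = 34.9 Ω
Net reactance X = X_L − X_C = -20.8 Ω
Z = 16.3 − j20.8 Ω
|Z| = √(16.3² + 20.8²) = 26.4 Ω
I = V/|Z| = 4.86/26.4 = 184 mA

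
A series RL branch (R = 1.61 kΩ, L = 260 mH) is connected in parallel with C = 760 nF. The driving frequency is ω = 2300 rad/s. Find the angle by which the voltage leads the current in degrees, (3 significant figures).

X_L = ωL = 598 Ω
X_C = 1/(ωC) = 572 Ω
Branch 1 (R+jX_L): Z₁ = 1610 + j598 Ω, |Z₁| = 1720 Ω
Branch 2 (−jX_C): Z₂ = −j572 Ω
Parallel: Z = Z₁Z₂/(Z₁+Z₂), |Z| = 610 Ω, ∠Z = -70.5°

-70.5°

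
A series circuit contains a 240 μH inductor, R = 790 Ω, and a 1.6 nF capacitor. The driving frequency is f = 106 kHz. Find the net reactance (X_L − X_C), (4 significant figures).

-778.6 Ω

ω = 2πf = 666000 rad/s
X_L = ωL = 159.8 Ω
X_C = 1/(ωC) = 938.4 Ω
X = 159.8 − 938.4 = -778.6 Ω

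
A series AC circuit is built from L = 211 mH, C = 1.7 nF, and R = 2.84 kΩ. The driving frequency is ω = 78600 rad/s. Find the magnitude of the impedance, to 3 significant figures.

9530 Ω

X_L = ωL = 16600 Ω
X_C = 1/(ωC) = 7480 Ω
Net reactance X = X_L − X_C = 9100 Ω
Z = 2840 + j9100 Ω
|Z| = √(2840² + 9100²) = 9530 Ω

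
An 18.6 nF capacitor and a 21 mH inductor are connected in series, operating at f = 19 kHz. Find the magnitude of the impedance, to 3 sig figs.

2060 Ω

ω = 2πf = 119400 rad/s
X_L = ωL = 2510 Ω
X_C = 1/(ωC) = 450 Ω
Net reactance X = X_L − X_C = 2060 Ω
Z = j2060 Ω
|Z| = √(0² + 2060²) = 2060 Ω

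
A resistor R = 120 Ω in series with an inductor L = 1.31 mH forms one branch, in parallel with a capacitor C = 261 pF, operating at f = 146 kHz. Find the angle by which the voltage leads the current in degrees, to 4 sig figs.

81.99°

ω = 2πf = 917300 rad/s
X_L = ωL = 1202 Ω
X_C = 1/(ωC) = 4177 Ω
Branch 1 (R+jX_L): Z₁ = 120.0 + j1202 Ω, |Z₁| = 1208 Ω
Branch 2 (−jX_C): Z₂ = −j4177 Ω
Parallel: Z = Z₁Z₂/(Z₁+Z₂), |Z| = 1694 Ω, ∠Z = 81.99°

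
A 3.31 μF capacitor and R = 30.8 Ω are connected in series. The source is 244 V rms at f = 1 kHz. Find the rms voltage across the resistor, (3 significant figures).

132 V

ω = 2πf = 6283 rad/s
X_C = 1/(ωC) = 48.1 Ω
Z = 30.8 − j48.1 Ω
|Z| = √(30.8² + 48.1²) = 57.1 Ω
I = V/|Z| = 4.27 A
V_R = I·|Z_R| = 4.27 × 30.8 = 132 V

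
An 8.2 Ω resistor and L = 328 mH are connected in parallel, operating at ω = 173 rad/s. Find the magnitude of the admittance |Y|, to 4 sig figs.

X_L = ωL = 56.74 Ω
Parallel: admittances add. Y = 1/R + 1/(jωL)
Y = (0.1220 − j0.01762) S
|Y| = 0.1232 S → |Z| = 1/|Y| = 8.116 Ω, ∠Z = −∠Y = 8.223°

123.2 mS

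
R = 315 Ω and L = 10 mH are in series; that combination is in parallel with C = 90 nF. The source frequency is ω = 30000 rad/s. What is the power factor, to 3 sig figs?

0.831

X_L = ωL = 300 Ω
X_C = 1/(ωC) = 370 Ω
Branch 1 (R+jX_L): Z₁ = 315 + j300 Ω, |Z₁| = 435 Ω
Branch 2 (−jX_C): Z₂ = −j370 Ω
Parallel: Z = Z₁Z₂/(Z₁+Z₂), |Z| = 499 Ω, ∠Z = -33.8°
cos φ = cos(-33.8°) = 0.831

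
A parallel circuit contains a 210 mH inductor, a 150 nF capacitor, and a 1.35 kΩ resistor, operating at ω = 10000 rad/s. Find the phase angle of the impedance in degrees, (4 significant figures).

X_L = ωL = 2100 Ω
X_C = 1/(ωC) = 666.7 Ω
Parallel: admittances add. Y = 1/R + 1/(jωL) + jωC
Y = (0.0007407 + j0.001024) S
|Y| = 0.001264 S → |Z| = 1/|Y| = 791.3 Ω, ∠Z = −∠Y = -54.11°

-54.11°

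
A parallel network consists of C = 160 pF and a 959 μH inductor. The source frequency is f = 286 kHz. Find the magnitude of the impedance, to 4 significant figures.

3416 Ω

ω = 2πf = 1.797e+06 rad/s
X_L = ωL = 1723 Ω
X_C = 1/(ωC) = 3478 Ω
Parallel: admittances add. Y = 1/(jωL) + jωC
Y = (0 − j0.0002928) S
|Y| = 0.0002928 S → |Z| = 1/|Y| = 3416 Ω, ∠Z = −∠Y = 90.00°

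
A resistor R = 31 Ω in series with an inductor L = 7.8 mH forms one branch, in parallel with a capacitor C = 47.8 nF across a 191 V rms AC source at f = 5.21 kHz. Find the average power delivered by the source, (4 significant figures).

17.09 W

ω = 2πf = 32740 rad/s
X_L = ωL = 255.3 Ω
X_C = 1/(ωC) = 639.1 Ω
Branch 1 (R+jX_L): Z₁ = 31.00 + j255.3 Ω, |Z₁| = 257.2 Ω
Branch 2 (−jX_C): Z₂ = −j639.1 Ω
Parallel: Z = Z₁Z₂/(Z₁+Z₂), |Z| = 427.0 Ω, ∠Z = 78.46°
I = V/|Z| = 447.3 mA
P = VI cos φ = 191 × 0.4473 × cos(78.46°) = 17.09 W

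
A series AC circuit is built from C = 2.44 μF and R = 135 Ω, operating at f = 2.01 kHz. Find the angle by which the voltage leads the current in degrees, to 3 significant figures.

ω = 2πf = 12630 rad/s
X_C = 1/(ωC) = 32.5 Ω
Z = 135 − j32.5 Ω
|Z| = √(135² + 32.5²) = 139 Ω
∠Z = arctan(-32.5/135) = -13.5°

-13.5°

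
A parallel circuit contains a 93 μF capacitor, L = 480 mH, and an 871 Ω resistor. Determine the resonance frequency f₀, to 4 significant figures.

ω₀ = 1/√(LC) = 1/√(0.48 × 9.3e-05) = 149.7 rad/s
f₀ = ω₀/(2π) = 23.82 Hz

23.82 Hz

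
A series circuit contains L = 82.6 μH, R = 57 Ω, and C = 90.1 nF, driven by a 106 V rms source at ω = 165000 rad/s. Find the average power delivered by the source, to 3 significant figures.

105 W

X_L = ωL = 13.6 Ω
X_C = 1/(ωC) = 67.3 Ω
Net reactance X = X_L − X_C = -53.6 Ω
Z = 57.0 − j53.6 Ω
|Z| = √(57.0² + 53.6²) = 78.3 Ω
∠Z = arctan(-53.6/57.0) = -43.3°
I = V/|Z| = 1.35 A
P = VI cos φ = 106 × 1.35 × cos(-43.3°) = 105 W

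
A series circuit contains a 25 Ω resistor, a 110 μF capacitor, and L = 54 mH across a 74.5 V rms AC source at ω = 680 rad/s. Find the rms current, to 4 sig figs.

2.178 A

X_L = ωL = 36.72 Ω
X_C = 1/(ωC) = 13.37 Ω
Net reactance X = X_L − X_C = 23.35 Ω
Z = 25.00 + j23.35 Ω
|Z| = √(25.00² + 23.35²) = 34.21 Ω
I = V/|Z| = 74.5/34.21 = 2.178 A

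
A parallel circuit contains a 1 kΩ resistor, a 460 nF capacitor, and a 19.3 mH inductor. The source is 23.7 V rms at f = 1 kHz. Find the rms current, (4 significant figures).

129.1 mA

ω = 2πf = 6283 rad/s
X_L = ωL = 121.3 Ω
X_C = 1/(ωC) = 346.0 Ω
Parallel: admittances add. Y = 1/R + 1/(jωL) + jωC
Y = (0.001000 − j0.005356) S
|Y| = 0.005449 S → |Z| = 1/|Y| = 183.5 Ω, ∠Z = −∠Y = 79.42°
I = V/|Z| = 23.7/183.5 = 129.1 mA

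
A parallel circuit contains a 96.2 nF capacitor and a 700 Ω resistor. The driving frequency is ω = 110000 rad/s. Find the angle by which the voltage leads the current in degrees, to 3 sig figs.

X_C = 1/(ωC) = 94.5 Ω
Parallel: admittances add. Y = 1/R + jωC
Y = (0.00143 + j0.0106) S
|Y| = 0.0107 S → |Z| = 1/|Y| = 93.7 Ω, ∠Z = −∠Y = -82.3°

-82.3°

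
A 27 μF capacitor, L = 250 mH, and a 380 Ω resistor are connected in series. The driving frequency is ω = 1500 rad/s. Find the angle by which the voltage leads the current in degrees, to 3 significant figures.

42.7°

X_L = ωL = 375 Ω
X_C = 1/(ωC) = 24.7 Ω
Net reactance X = X_L − X_C = 350 Ω
Z = 380 + j350 Ω
|Z| = √(380² + 350²) = 517 Ω
∠Z = arctan(350/380) = 42.7°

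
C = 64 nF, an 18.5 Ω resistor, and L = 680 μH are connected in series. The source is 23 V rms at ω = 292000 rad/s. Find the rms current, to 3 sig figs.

157 mA

X_L = ωL = 199 Ω
X_C = 1/(ωC) = 53.5 Ω
Net reactance X = X_L − X_C = 145 Ω
Z = 18.5 + j145 Ω
|Z| = √(18.5² + 145²) = 146 Ω
I = V/|Z| = 23/146 = 157 mA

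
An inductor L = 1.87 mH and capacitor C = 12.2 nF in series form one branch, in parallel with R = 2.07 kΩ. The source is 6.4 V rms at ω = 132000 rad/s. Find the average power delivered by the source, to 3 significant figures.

19.8 mW

X_L = ωL = 247 Ω
X_C = 1/(ωC) = 621 Ω
Branch 1: Z₁ = R = 2070 Ω
Branch 2 (series LC): Z₂ = j(X_L − X_C) = −j374 Ω
Parallel: Z = Z₁Z₂/(Z₁+Z₂), |Z| = 368 Ω, ∠Z = -79.8°
I = V/|Z| = 17.4 mA
P = VI cos φ = 6.4 × 0.0174 × cos(-79.8°) = 19.8 mW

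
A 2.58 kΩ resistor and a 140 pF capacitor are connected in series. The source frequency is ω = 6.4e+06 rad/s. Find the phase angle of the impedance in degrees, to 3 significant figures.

-23.4°

X_C = 1/(ωC) = 1120 Ω
Z = 2580 − j1120 Ω
|Z| = √(2580² + 1120²) = 2810 Ω
∠Z = arctan(-1120/2580) = -23.4°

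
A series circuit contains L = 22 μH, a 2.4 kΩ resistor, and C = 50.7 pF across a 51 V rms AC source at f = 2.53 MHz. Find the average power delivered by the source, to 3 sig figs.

ω = 2πf = 1.59e+07 rad/s
X_L = ωL = 350 Ω
X_C = 1/(ωC) = 1240 Ω
Net reactance X = X_L − X_C = -891 Ω
Z = 2400 − j891 Ω
|Z| = √(2400² + 891²) = 2560 Ω
∠Z = arctan(-891/2400) = -20.4°
I = V/|Z| = 19.9 mA
P = VI cos φ = 51 × 0.0199 × cos(-20.4°) = 952 mW

952 mW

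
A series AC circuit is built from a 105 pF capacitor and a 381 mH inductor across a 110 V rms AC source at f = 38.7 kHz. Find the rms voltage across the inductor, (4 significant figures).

ω = 2πf = 243200 rad/s
X_L = ωL = 92640 Ω
X_C = 1/(ωC) = 39170 Ω
Net reactance X = X_L − X_C = 53480 Ω
Z = j53480 Ω
|Z| = √(0² + 53480²) = 53480 Ω
I = V/|Z| = 2.057 mA
V_L = I·|Z_L| = 0.002057 × 92640 = 190.6 V

190.6 V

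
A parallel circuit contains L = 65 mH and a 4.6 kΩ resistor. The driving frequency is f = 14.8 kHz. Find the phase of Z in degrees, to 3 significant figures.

ω = 2πf = 92990 rad/s
X_L = ωL = 6040 Ω
Parallel: admittances add. Y = 1/R + 1/(jωL)
Y = (0.000217 − j0.000165) S
|Y| = 0.000273 S → |Z| = 1/|Y| = 3660 Ω, ∠Z = −∠Y = 37.3°

37.3°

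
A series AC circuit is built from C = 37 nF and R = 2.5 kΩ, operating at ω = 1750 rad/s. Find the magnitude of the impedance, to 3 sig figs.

15600 Ω

X_C = 1/(ωC) = 15400 Ω
Z = 2500 − j15400 Ω
|Z| = √(2500² + 15400²) = 15600 Ω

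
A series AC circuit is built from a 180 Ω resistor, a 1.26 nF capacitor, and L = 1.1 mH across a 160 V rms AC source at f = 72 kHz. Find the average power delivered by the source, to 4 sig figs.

2.859 W

ω = 2πf = 452400 rad/s
X_L = ωL = 497.6 Ω
X_C = 1/(ωC) = 1754 Ω
Net reactance X = X_L − X_C = -1257 Ω
Z = 180.0 − j1257 Ω
|Z| = √(180.0² + 1257²) = 1270 Ω
∠Z = arctan(-1257/180.0) = -81.85°
I = V/|Z| = 126.0 mA
P = VI cos φ = 160 × 0.1260 × cos(-81.85°) = 2.859 W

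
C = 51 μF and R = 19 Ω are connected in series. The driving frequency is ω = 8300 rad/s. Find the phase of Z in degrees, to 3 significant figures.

X_C = 1/(ωC) = 2.36 Ω
Z = 19.0 − j2.36 Ω
|Z| = √(19.0² + 2.36²) = 19.1 Ω
∠Z = arctan(-2.36/19.0) = -7.09°

-7.09°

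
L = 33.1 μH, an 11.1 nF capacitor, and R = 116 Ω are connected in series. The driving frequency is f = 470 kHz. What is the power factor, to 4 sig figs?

0.8652

ω = 2πf = 2.953e+06 rad/s
X_L = ωL = 97.75 Ω
X_C = 1/(ωC) = 30.51 Ω
Net reactance X = X_L − X_C = 67.24 Ω
Z = 116.0 + j67.24 Ω
|Z| = √(116.0² + 67.24²) = 134.1 Ω
∠Z = arctan(67.24/116.0) = 30.10°
cos φ = cos(30.10°) = 0.8652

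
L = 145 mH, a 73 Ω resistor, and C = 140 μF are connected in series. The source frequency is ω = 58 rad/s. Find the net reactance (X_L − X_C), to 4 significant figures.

X_L = ωL = 8.410 Ω
X_C = 1/(ωC) = 123.2 Ω
X = 8.410 − 123.2 = -114.7 Ω

-114.7 Ω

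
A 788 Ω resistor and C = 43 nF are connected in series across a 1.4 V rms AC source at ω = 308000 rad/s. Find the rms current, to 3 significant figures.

1.77 mA

X_C = 1/(ωC) = 75.5 Ω
Z = 788 − j75.5 Ω
|Z| = √(788² + 75.5²) = 792 Ω
I = V/|Z| = 1.4/792 = 1.77 mA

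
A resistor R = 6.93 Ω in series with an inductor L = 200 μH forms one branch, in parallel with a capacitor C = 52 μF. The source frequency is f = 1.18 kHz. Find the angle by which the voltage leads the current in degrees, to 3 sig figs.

ω = 2πf = 7414 rad/s
X_L = ωL = 1.48 Ω
X_C = 1/(ωC) = 2.59 Ω
Branch 1 (R+jX_L): Z₁ = 6.93 + j1.48 Ω, |Z₁| = 7.09 Ω
Branch 2 (−jX_C): Z₂ = −j2.59 Ω
Parallel: Z = Z₁Z₂/(Z₁+Z₂), |Z| = 2.62 Ω, ∠Z = -68.8°

-68.8°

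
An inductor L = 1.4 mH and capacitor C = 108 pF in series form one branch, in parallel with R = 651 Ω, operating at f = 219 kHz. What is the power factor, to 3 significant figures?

0.991

ω = 2πf = 1.376e+06 rad/s
X_L = ωL = 1930 Ω
X_C = 1/(ωC) = 6730 Ω
Branch 1: Z₁ = R = 651 Ω
Branch 2 (series LC): Z₂ = j(X_L − X_C) = −j4800 Ω
Parallel: Z = Z₁Z₂/(Z₁+Z₂), |Z| = 645 Ω, ∠Z = -7.72°
cos φ = cos(-7.72°) = 0.991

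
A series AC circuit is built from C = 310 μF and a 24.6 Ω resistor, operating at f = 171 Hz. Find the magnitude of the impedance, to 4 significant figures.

24.78 Ω

ω = 2πf = 1074 rad/s
X_C = 1/(ωC) = 3.002 Ω
Z = 24.60 − j3.002 Ω
|Z| = √(24.60² + 3.002²) = 24.78 Ω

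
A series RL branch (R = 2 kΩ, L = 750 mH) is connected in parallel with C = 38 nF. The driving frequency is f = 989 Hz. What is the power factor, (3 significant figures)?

ω = 2πf = 6214 rad/s
X_L = ωL = 4660 Ω
X_C = 1/(ωC) = 4230 Ω
Branch 1 (R+jX_L): Z₁ = 2000 + j4660 Ω, |Z₁| = 5070 Ω
Branch 2 (−jX_C): Z₂ = −j4230 Ω
Parallel: Z = Z₁Z₂/(Z₁+Z₂), |Z| = 10500 Ω, ∠Z = -35.2°
cos φ = cos(-35.2°) = 0.817

0.817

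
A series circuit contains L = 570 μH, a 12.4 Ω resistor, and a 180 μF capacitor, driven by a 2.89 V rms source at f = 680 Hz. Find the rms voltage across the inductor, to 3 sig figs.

0.565 V

ω = 2πf = 4273 rad/s
X_L = ωL = 2.44 Ω
X_C = 1/(ωC) = 1.30 Ω
Net reactance X = X_L − X_C = 1.14 Ω
Z = 12.4 + j1.14 Ω
|Z| = √(12.4² + 1.14²) = 12.5 Ω
I = V/|Z| = 232 mA
V_L = I·|Z_L| = 0.232 × 2.44 = 0.565 V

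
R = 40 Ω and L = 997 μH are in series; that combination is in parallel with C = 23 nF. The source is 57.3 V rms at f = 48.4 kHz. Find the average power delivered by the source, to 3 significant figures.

1.40 W

ω = 2πf = 304100 rad/s
X_L = ωL = 303 Ω
X_C = 1/(ωC) = 143 Ω
Branch 1 (R+jX_L): Z₁ = 40.0 + j303 Ω, |Z₁| = 306 Ω
Branch 2 (−jX_C): Z₂ = −j143 Ω
Parallel: Z = Z₁Z₂/(Z₁+Z₂), |Z| = 265 Ω, ∠Z = -83.5°
I = V/|Z| = 216 mA
P = VI cos φ = 57.3 × 0.216 × cos(-83.5°) = 1.40 W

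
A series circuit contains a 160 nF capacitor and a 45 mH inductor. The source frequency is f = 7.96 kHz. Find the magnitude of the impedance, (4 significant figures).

ω = 2πf = 50010 rad/s
X_L = ωL = 2251 Ω
X_C = 1/(ωC) = 125.0 Ω
Net reactance X = X_L − X_C = 2126 Ω
Z = j2126 Ω
|Z| = √(0² + 2126²) = 2126 Ω

2126 Ω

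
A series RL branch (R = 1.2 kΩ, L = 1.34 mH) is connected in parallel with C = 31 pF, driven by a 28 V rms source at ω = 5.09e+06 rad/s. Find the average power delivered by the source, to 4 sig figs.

19.62 mW

X_L = ωL = 6821 Ω
X_C = 1/(ωC) = 6338 Ω
Branch 1 (R+jX_L): Z₁ = 1200 + j6821 Ω, |Z₁| = 6925 Ω
Branch 2 (−jX_C): Z₂ = −j6338 Ω
Parallel: Z = Z₁Z₂/(Z₁+Z₂), |Z| = 33930 Ω, ∠Z = -31.91°
I = V/|Z| = 825.3 μA
P = VI cos φ = 28 × 0.0008253 × cos(-31.91°) = 19.62 mW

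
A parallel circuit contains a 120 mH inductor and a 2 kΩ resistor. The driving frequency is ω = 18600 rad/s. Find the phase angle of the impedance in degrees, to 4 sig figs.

41.86°

X_L = ωL = 2232 Ω
Parallel: admittances add. Y = 1/R + 1/(jωL)
Y = (0.0005000 − j0.0004480) S
|Y| = 0.0006714 S → |Z| = 1/|Y| = 1490 Ω, ∠Z = −∠Y = 41.86°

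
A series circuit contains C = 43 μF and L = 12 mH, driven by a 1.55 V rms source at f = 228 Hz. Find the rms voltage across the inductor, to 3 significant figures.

ω = 2πf = 1433 rad/s
X_L = ωL = 17.2 Ω
X_C = 1/(ωC) = 16.2 Ω
Net reactance X = X_L − X_C = 0.957 Ω
Z = j0.957 Ω
|Z| = √(0² + 0.957²) = 0.957 Ω
I = V/|Z| = 1.62 A
V_L = I·|Z_L| = 1.62 × 17.2 = 27.8 V

27.8 V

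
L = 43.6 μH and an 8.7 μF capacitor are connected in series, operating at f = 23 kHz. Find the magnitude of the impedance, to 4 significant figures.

ω = 2πf = 144500 rad/s
X_L = ωL = 6.301 Ω
X_C = 1/(ωC) = 0.7954 Ω
Net reactance X = X_L − X_C = 5.505 Ω
Z = j5.505 Ω
|Z| = √(0² + 5.505²) = 5.505 Ω

5.505 Ω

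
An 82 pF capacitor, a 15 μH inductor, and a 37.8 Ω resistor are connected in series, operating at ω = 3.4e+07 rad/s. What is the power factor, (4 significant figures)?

X_L = ωL = 510.0 Ω
X_C = 1/(ωC) = 358.7 Ω
Net reactance X = X_L − X_C = 151.3 Ω
Z = 37.80 + j151.3 Ω
|Z| = √(37.80² + 151.3²) = 156.0 Ω
∠Z = arctan(151.3/37.80) = 75.97°
cos φ = cos(75.97°) = 0.2424

0.2424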